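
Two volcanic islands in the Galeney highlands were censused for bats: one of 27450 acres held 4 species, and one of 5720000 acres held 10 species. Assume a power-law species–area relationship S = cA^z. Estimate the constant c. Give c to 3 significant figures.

z = ln(S₂/S₁) / ln(A₂/A₁) = ln(10/4) / ln(5720000/27450) = 0.9163 / 5.3394 = 0.1716
c = S₁ / A₁^z = 4 / 27450^0.1716 = 4 / 5.777 = 0.6924

0.692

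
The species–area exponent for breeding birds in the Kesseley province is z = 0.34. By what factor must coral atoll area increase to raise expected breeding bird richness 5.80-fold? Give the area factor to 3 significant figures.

176

(A₂/A₁)^0.34 = 5.8, so A₂/A₁ = 5.8^(1/0.34) = 5.8^2.941
ln(A₂/A₁) = ln 5.8 / 0.34 = 1.7579 / 0.34 = 5.1702
A₂/A₁ = e^5.1702 ≈ 175.9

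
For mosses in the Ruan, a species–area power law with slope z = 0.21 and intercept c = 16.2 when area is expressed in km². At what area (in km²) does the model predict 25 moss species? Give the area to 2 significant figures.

25 = 16.2 × A^0.21  ⇒  A^0.21 = 25/16.2 = 1.543
ln A = ln(1.543) / 0.21 = 0.4339 / 0.21 = 2.0660
A = e^2.0660 ≈ 7.893 km²

7.9 km²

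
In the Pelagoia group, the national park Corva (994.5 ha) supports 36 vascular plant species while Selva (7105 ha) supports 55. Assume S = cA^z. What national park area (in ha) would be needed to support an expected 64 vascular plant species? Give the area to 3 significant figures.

14400 ha

z = ln(55/36) / ln(7105/994.5) = 0.4238 / 1.9663 = 0.2155
c = 36 / 994.5^0.2155 = 36 / 4.427 = 8.132
A = (64/8.132)^(1/0.2155) ⇒ ln A = ln(7.87)/0.2155 = 9.5717
A = e^9.5717 ≈ 14353 ha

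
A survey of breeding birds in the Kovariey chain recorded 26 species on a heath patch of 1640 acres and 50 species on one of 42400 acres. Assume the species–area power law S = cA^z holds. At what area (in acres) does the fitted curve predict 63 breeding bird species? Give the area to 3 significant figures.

134000 acres

z = ln(50/26) / ln(42400/1640) = 0.6539 / 3.2525 = 0.2011
c = 26 / 1640^0.2011 = 26 / 4.43 = 5.87
A = (63/5.87)^(1/0.2011) ⇒ ln A = ln(10.73)/0.2011 = 11.8044
A = e^11.8044 ≈ 133839 acres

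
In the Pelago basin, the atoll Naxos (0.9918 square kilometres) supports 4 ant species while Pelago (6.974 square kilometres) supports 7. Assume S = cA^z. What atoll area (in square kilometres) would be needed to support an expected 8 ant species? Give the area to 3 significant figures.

11.1 square kilometres

z = ln(7/4) / ln(6.974/0.9918) = 0.5596 / 1.9504 = 0.2869
c = 4 / 0.9918^0.2869 = 4 / 0.9976 = 4.009
A = (8/4.009)^(1/0.2869) ⇒ ln A = ln(1.995)/0.2869 = 2.4076
A = e^2.4076 ≈ 11.11 square kilometres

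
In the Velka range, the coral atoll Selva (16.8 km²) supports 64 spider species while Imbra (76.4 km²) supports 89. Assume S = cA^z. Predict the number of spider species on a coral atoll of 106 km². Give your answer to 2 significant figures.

z = ln(89/64) / ln(76.4/16.8) = 0.3298 / 1.5146 = 0.2177
c = 64 / 16.8^0.2177 = 64 / 1.848 = 34.63
S₃ = 34.63 × 106^0.2177 = 34.63 × 2.76 ≈ 95.58

96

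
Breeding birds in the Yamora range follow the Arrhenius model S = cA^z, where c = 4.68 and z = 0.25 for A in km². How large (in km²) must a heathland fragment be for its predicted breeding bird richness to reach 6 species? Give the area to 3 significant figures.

2.70 km²

6 = 4.68 × A^0.25  ⇒  A^0.25 = 6/4.68 = 1.282
ln A = ln(1.282) / 0.25 = 0.2485 / 0.25 = 0.9938
A = e^0.9938 ≈ 2.702 km²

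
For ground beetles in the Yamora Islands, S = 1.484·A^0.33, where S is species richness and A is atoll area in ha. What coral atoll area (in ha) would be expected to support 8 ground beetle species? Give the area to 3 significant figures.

165 ha

8 = 1.484 × A^0.33  ⇒  A^0.33 = 8/1.484 = 5.391
ln A = ln(5.391) / 0.33 = 1.6847 / 0.33 = 5.1052
A = e^5.1052 ≈ 164.9 ha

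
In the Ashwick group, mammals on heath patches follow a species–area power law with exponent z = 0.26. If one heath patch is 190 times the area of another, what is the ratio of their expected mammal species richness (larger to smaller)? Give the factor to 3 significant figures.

3.91

S₂/S₁ = (A₂/A₁)^z = 190^0.26
ln(S₂/S₁) = 0.26 × ln 190 = 0.26 × 5.2470 = 1.3642
S₂/S₁ = e^1.3642 ≈ 3.913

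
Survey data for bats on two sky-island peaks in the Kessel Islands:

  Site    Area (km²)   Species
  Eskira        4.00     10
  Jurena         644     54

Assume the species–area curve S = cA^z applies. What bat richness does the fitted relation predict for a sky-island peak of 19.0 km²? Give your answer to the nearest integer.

17

z = ln(54/10) / ln(644/4) = 1.6864 / 5.0814 = 0.3319
c = 10 / 4^0.3319 = 10 / 1.584 = 6.312
S₃ = 6.312 × 19^0.3319 = 6.312 × 2.657 ≈ 16.77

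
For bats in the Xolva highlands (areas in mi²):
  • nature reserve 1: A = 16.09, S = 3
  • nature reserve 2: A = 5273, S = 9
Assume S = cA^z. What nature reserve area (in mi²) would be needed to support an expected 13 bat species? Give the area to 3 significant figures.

36600 mi²

z = ln(9/3) / ln(5273/16.09) = 1.0986 / 5.7922 = 0.1897
c = 3 / 16.09^0.1897 = 3 / 1.694 = 1.771
A = (13/1.771)^(1/0.1897) ⇒ ln A = ln(7.34)/0.1897 = 10.5091
A = e^10.5091 ≈ 36647 mi²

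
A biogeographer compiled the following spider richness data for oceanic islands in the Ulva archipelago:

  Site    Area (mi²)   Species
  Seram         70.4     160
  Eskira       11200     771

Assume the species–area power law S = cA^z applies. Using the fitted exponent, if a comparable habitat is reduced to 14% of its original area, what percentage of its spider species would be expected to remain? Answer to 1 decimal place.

54.3%

z = ln(771/160) / ln(11200/70.4) = 1.5725 / 5.0695 = 0.3102
S_new/S_old = (A_new/A_old)^z = 0.14^0.3102 = exp(0.3102 × -1.9661) = 0.5434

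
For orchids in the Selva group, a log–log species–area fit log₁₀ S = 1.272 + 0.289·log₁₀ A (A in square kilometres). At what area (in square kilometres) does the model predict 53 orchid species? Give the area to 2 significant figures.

37 square kilometres

53 = 18.71 × A^0.289  ⇒  A^0.289 = 53/18.71 = 2.833
ln A = ln(2.833) / 0.289 = 1.0414 / 0.289 = 3.6035
A = e^3.6035 ≈ 36.73 square kilometres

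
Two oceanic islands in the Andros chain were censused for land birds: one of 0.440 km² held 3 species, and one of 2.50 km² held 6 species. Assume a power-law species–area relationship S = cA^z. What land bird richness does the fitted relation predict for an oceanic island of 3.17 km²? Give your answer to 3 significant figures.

z = ln(6/3) / ln(2.5/0.44) = 0.6931 / 1.7373 = 0.3990
c = 3 / 0.44^0.3990 = 3 / 0.7207 = 4.163
S₃ = 4.163 × 3.17^0.3990 = 4.163 × 1.585 ≈ 6.596

6.60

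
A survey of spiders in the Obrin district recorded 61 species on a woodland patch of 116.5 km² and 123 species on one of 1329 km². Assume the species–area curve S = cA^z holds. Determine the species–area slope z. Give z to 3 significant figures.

Taking logs: ln S = ln c + z ln A, so z = (ln S₂ − ln S₁)/(ln A₂ − ln A₁).
z = ln(123/61) / ln(1329/116.5) = ln(2.016) / ln(11.41) = 0.7013 / 2.4343 = 0.2881

0.288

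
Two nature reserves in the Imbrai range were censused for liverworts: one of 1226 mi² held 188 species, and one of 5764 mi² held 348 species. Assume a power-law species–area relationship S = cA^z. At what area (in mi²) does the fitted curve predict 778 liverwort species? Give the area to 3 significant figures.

z = ln(348/188) / ln(5764/1226) = 0.6158 / 1.5479 = 0.3978
c = 188 / 1226^0.3978 = 188 / 16.93 = 11.11
A = (778/11.11)^(1/0.3978) ⇒ ln A = ln(70.06)/0.3978 = 10.6818
A = e^10.6818 ≈ 43554 mi²

43600 mi²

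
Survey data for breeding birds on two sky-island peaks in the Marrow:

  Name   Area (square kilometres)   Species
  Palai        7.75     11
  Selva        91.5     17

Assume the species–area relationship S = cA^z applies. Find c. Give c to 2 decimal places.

z = ln(S₂/S₁) / ln(A₂/A₁) = ln(17/11) / ln(91.5/7.75) = 0.4353 / 2.4686 = 0.1763
c = S₁ / A₁^z = 11 / 7.75^0.1763 = 11 / 1.435 = 7.666

7.67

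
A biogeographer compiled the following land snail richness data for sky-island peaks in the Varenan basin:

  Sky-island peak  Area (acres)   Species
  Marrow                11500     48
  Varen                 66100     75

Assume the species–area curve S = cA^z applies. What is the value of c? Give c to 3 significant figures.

z = ln(S₂/S₁) / ln(A₂/A₁) = ln(75/48) / ln(66100/11500) = 0.4463 / 1.7488 = 0.2552
c = S₁ / A₁^z = 48 / 11500^0.2552 = 48 / 10.87 = 4.415

4.42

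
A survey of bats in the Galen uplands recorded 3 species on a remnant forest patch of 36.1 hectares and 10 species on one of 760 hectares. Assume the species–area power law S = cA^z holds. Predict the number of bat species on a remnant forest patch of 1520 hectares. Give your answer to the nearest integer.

13

z = ln(10/3) / ln(760/36.1) = 1.2040 / 3.0470 = 0.3951
c = 3 / 36.1^0.3951 = 3 / 4.125 = 0.7273
S₃ = 0.7273 × 1520^0.3951 = 0.7273 × 18.08 ≈ 13.15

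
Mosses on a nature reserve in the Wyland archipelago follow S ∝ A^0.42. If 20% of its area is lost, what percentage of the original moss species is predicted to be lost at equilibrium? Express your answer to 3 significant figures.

S_new/S_old = (A_new/A_old)^z = 0.8^0.42
= exp(0.42 × ln 0.8) = exp(0.42 × -0.2231) = exp(-0.0937) ≈ 0.9105
Fraction lost = 1 − 0.9105 = 0.08946

8.95%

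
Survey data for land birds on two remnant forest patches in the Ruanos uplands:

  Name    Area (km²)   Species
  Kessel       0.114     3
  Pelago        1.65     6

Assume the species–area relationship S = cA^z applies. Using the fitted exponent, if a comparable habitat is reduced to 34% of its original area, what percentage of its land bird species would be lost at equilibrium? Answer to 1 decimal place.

24.4%

z = ln(6/3) / ln(1.65/0.114) = 0.6931 / 2.6723 = 0.2594
S_new/S_old = (A_new/A_old)^z = 0.34^0.2594 = exp(0.2594 × -1.0788) = 0.7559
Fraction lost = 1 − 0.7559 = 0.2441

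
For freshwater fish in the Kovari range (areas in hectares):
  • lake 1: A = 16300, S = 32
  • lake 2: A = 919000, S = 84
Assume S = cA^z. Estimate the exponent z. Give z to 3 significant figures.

Taking logs: ln S = ln c + z ln A, so z = (ln S₂ − ln S₁)/(ln A₂ − ln A₁).
z = ln(84/32) / ln(919000/16300) = ln(2.625) / ln(56.38) = 0.9651 / 4.0321 = 0.2393

0.239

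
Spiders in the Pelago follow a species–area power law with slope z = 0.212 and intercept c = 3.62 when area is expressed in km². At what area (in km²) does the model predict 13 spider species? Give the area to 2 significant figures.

420 km²

13 = 3.62 × A^0.212  ⇒  A^0.212 = 13/3.62 = 3.591
ln A = ln(3.591) / 0.212 = 1.2785 / 0.212 = 6.0305
A = e^6.0305 ≈ 415.9 km²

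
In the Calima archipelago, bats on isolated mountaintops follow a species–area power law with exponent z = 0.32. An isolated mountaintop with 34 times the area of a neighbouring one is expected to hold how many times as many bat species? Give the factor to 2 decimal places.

3.09

S₂/S₁ = (A₂/A₁)^z = 34^0.32
ln(S₂/S₁) = 0.32 × ln 34 = 0.32 × 3.5264 = 1.1284
S₂/S₁ = e^1.1284 ≈ 3.091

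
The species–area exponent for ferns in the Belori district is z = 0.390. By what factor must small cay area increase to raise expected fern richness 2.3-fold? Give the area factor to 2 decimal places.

8.46

(A₂/A₁)^0.39 = 2.3, so A₂/A₁ = 2.3^(1/0.39) = 2.3^2.564
ln(A₂/A₁) = ln 2.3 / 0.39 = 0.8329 / 0.39 = 2.1357
A₂/A₁ = e^2.1357 ≈ 8.463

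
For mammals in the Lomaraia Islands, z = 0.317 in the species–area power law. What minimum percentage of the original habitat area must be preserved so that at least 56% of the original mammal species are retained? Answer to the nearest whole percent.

16%

Need (A_new/A_old)^0.317 = 0.56, so A_new/A_old = 0.56^(1/0.317) = 0.56^3.155
ln(A_new/A_old) = ln 0.56 / 0.317 = -0.5798 / 0.317 = -1.8291
A_new/A_old = e^-1.8291 ≈ 0.1606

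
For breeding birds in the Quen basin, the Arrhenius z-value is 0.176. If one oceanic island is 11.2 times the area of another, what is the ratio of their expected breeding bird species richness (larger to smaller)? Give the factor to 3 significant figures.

1.53

S₂/S₁ = (A₂/A₁)^z = 11.2^0.176
ln(S₂/S₁) = 0.176 × ln 11.2 = 0.176 × 2.4159 = 0.4252
S₂/S₁ = e^0.4252 ≈ 1.53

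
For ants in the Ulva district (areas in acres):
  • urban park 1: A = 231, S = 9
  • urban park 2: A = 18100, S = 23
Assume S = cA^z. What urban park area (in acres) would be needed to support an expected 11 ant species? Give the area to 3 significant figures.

587 acres

z = ln(23/9) / ln(18100/231) = 0.9383 / 4.3612 = 0.2151
c = 9 / 231^0.2151 = 9 / 3.225 = 2.791
A = (11/2.791)^(1/0.2151) ⇒ ln A = ln(3.941)/0.2151 = 6.3752
A = e^6.3752 ≈ 587.1 acres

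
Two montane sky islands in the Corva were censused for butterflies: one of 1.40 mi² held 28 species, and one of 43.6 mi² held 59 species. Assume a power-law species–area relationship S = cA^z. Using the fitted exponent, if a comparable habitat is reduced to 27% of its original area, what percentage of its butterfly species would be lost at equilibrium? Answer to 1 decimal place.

24.7%

z = ln(59/28) / ln(43.6/1.4) = 0.7453 / 3.4386 = 0.2168
S_new/S_old = (A_new/A_old)^z = 0.27^0.2168 = exp(0.2168 × -1.3093) = 0.7529
Fraction lost = 1 − 0.7529 = 0.2471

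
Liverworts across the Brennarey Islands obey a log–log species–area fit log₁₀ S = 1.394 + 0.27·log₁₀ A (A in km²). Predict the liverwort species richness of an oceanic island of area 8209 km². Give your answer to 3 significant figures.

S = 24.77 × 8209^0.27
ln S = ln 24.77 + 0.27 × ln 8209 = 3.2098 + 0.27 × 9.0130 = 5.6433
S = e^5.6433 ≈ 282.4

282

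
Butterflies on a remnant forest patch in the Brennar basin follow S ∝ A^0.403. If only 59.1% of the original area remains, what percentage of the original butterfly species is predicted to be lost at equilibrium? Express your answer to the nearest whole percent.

S_new/S_old = (A_new/A_old)^z = 0.591^0.403
= exp(0.403 × ln 0.591) = exp(0.403 × -0.5259) = exp(-0.2120) ≈ 0.809
Fraction lost = 1 − 0.809 = 0.191

19%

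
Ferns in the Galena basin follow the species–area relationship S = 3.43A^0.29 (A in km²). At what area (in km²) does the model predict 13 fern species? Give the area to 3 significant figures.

98.9 km²

13 = 3.43 × A^0.29  ⇒  A^0.29 = 13/3.43 = 3.79
ln A = ln(3.79) / 0.29 = 1.3324 / 0.29 = 4.5944
A = e^4.5944 ≈ 98.93 km²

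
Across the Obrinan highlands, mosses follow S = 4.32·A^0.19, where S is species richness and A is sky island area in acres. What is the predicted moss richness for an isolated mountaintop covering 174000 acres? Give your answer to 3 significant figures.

42.8

S = 4.32 × 174000^0.19
ln S = ln 4.32 + 0.19 × ln 174000 = 1.4633 + 0.19 × 12.0668 = 3.7559
S = e^3.7559 ≈ 42.77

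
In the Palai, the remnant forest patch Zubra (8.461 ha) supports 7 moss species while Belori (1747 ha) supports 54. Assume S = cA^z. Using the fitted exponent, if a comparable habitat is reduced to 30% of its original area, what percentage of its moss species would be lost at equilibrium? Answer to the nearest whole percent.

37%

z = ln(54/7) / ln(1747/8.461) = 2.0431 / 5.3302 = 0.3833
S_new/S_old = (A_new/A_old)^z = 0.3^0.3833 = exp(0.3833 × -1.2040) = 0.6303
Fraction lost = 1 − 0.6303 = 0.3697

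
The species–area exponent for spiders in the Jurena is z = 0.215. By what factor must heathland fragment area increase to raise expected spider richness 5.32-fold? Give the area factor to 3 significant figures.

2380

(A₂/A₁)^0.215 = 5.32, so A₂/A₁ = 5.32^(1/0.215) = 5.32^4.651
ln(A₂/A₁) = ln 5.32 / 0.215 = 1.6715 / 0.215 = 7.7743
A₂/A₁ = e^7.7743 ≈ 2379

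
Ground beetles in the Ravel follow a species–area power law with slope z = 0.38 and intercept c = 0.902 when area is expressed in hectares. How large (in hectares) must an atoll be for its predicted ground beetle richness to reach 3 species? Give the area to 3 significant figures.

23.6 hectares

3 = 0.902 × A^0.38  ⇒  A^0.38 = 3/0.902 = 3.326
ln A = ln(3.326) / 0.38 = 1.2018 / 0.38 = 3.1625
A = e^3.1625 ≈ 23.63 hectares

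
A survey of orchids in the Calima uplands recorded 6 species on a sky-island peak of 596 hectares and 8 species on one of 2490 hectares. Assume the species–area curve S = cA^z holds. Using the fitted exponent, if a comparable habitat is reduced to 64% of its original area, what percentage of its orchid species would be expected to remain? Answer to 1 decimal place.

z = ln(8/6) / ln(2490/596) = 0.2877 / 1.4298 = 0.2012
S_new/S_old = (A_new/A_old)^z = 0.64^0.2012 = exp(0.2012 × -0.4463) = 0.9141

91.4%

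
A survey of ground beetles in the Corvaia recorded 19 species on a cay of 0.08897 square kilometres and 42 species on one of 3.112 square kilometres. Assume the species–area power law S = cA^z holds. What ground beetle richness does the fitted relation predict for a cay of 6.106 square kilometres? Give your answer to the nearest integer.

z = ln(42/19) / ln(3.112/0.08897) = 0.7932 / 3.5547 = 0.2231
c = 19 / 0.08897^0.2231 = 19 / 0.5828 = 32.6
S₃ = 32.6 × 6.106^0.2231 = 32.6 × 1.497 ≈ 48.82

49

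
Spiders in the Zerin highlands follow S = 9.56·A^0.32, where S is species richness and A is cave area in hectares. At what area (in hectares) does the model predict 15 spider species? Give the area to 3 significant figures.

15 = 9.56 × A^0.32  ⇒  A^0.32 = 15/9.56 = 1.569
ln A = ln(1.569) / 0.32 = 0.4505 / 0.32 = 1.4077
A = e^1.4077 ≈ 4.087 hectares

4.09 hectares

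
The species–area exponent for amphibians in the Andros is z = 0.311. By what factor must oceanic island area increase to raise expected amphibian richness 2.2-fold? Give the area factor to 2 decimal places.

(A₂/A₁)^0.311 = 2.2, so A₂/A₁ = 2.2^(1/0.311) = 2.2^3.215
ln(A₂/A₁) = ln 2.2 / 0.311 = 0.7885 / 0.311 = 2.5352
A₂/A₁ = e^2.5352 ≈ 12.62

12.62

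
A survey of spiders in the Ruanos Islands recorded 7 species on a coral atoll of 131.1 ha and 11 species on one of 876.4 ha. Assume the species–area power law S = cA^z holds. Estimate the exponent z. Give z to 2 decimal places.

0.24

Taking logs: ln S = ln c + z ln A, so z = (ln S₂ − ln S₁)/(ln A₂ − ln A₁).
z = ln(11/7) / ln(876.4/131.1) = ln(1.571) / ln(6.685) = 0.4520 / 1.8999 = 0.2379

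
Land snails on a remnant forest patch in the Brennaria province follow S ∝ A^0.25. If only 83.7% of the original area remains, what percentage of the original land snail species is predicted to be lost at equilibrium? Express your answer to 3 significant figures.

4.35%

S_new/S_old = (A_new/A_old)^z = 0.837^0.25
= exp(0.25 × ln 0.837) = exp(0.25 × -0.1779) = exp(-0.0445) ≈ 0.9565
Fraction lost = 1 − 0.9565 = 0.04351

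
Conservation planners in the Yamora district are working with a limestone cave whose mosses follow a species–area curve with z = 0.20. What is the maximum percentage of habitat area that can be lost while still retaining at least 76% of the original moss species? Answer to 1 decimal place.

Need (A_new/A_old)^0.2 = 0.76, so A_new/A_old = 0.76^(1/0.2) = 0.76^5
ln(A_new/A_old) = ln 0.76 / 0.2 = -0.2744 / 0.2 = -1.3722
A_new/A_old = e^-1.3722 ≈ 0.2536
Fraction that can be lost = 1 − 0.2536 = 0.7464

74.6%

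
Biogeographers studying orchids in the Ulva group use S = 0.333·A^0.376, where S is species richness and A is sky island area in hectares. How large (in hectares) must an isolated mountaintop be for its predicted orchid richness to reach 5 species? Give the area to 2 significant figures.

1300 hectares

5 = 0.333 × A^0.376  ⇒  A^0.376 = 5/0.333 = 15.02
ln A = ln(15.02) / 0.376 = 2.7091 / 0.376 = 7.2049
A = e^7.2049 ≈ 1346 hectares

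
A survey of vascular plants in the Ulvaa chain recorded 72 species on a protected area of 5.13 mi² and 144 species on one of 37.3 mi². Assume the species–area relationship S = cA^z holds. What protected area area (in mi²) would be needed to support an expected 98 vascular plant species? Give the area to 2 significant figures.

z = ln(144/72) / ln(37.3/5.13) = 0.6931 / 1.9839 = 0.3494
c = 72 / 5.13^0.3494 = 72 / 1.771 = 40.67
A = (98/40.67)^(1/0.3494) ⇒ ln A = ln(2.41)/0.3494 = 2.5175
A = e^2.5175 ≈ 12.4 mi²

12 mi²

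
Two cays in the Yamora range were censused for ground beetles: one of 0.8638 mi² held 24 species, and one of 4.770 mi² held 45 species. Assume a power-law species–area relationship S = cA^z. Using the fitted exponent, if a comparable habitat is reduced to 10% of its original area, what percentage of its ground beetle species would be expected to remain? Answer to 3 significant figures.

z = ln(45/24) / ln(4.77/0.8638) = 0.6286 / 1.7088 = 0.3679
S_new/S_old = (A_new/A_old)^z = 0.1^0.3679 = exp(0.3679 × -2.3026) = 0.4287

42.9%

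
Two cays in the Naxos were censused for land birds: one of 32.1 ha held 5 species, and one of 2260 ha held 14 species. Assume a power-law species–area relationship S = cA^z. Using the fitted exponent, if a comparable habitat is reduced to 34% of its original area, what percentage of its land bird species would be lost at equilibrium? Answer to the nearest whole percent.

23%

z = ln(14/5) / ln(2260/32.1) = 1.0296 / 4.2543 = 0.2420
S_new/S_old = (A_new/A_old)^z = 0.34^0.2420 = exp(0.2420 × -1.0788) = 0.7702
Fraction lost = 1 − 0.7702 = 0.2298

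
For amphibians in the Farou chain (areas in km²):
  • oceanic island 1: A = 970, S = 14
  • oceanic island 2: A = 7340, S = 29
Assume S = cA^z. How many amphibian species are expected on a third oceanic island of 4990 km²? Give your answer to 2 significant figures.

25

z = ln(29/14) / ln(7340/970) = 0.7282 / 2.0238 = 0.3598
c = 14 / 970^0.3598 = 14 / 11.88 = 1.179
S₃ = 1.179 × 4990^0.3598 = 1.179 × 21.41 ≈ 25.24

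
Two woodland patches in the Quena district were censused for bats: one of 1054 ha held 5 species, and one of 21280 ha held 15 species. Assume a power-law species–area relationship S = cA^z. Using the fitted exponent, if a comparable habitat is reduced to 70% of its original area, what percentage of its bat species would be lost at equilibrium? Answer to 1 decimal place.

z = ln(15/5) / ln(21280/1054) = 1.0986 / 3.0052 = 0.3656
S_new/S_old = (A_new/A_old)^z = 0.7^0.3656 = exp(0.3656 × -0.3567) = 0.8778
Fraction lost = 1 − 0.8778 = 0.1222

12.2%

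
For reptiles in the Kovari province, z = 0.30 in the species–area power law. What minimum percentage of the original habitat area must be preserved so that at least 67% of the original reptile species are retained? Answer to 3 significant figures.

26.3%

Need (A_new/A_old)^0.3 = 0.67, so A_new/A_old = 0.67^(1/0.3) = 0.67^3.333
ln(A_new/A_old) = ln 0.67 / 0.3 = -0.4005 / 0.3 = -1.3349
A_new/A_old = e^-1.3349 ≈ 0.2632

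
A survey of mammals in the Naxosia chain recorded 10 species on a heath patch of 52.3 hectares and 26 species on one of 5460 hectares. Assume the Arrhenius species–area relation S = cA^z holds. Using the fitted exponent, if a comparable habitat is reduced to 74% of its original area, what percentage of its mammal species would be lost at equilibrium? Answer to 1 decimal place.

z = ln(26/10) / ln(5460/52.3) = 0.9555 / 4.6482 = 0.2056
S_new/S_old = (A_new/A_old)^z = 0.74^0.2056 = exp(0.2056 × -0.3011) = 0.94
Fraction lost = 1 − 0.94 = 0.06002

6.0%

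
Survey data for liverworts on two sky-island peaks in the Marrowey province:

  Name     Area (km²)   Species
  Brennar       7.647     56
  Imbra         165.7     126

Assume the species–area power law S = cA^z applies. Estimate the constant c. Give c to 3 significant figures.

z = ln(S₂/S₁) / ln(A₂/A₁) = ln(126/56) / ln(165.7/7.647) = 0.8109 / 3.0759 = 0.2636
c = S₁ / A₁^z = 56 / 7.647^0.2636 = 56 / 1.71 = 32.75

32.8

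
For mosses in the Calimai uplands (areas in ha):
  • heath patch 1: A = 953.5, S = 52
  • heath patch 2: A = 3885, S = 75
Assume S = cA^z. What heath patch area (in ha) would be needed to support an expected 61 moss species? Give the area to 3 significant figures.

1760 ha

z = ln(75/52) / ln(3885/953.5) = 0.3662 / 1.4047 = 0.2607
c = 52 / 953.5^0.2607 = 52 / 5.981 = 8.694
A = (61/8.694)^(1/0.2607) ⇒ ln A = ln(7.016)/0.2607 = 7.4724
A = e^7.4724 ≈ 1759 ha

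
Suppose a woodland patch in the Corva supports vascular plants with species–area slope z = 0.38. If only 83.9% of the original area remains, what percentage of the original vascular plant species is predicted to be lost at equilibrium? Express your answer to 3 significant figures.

S_new/S_old = (A_new/A_old)^z = 0.839^0.38
= exp(0.38 × ln 0.839) = exp(0.38 × -0.1755) = exp(-0.0667) ≈ 0.9355
Fraction lost = 1 − 0.9355 = 0.06453

6.45%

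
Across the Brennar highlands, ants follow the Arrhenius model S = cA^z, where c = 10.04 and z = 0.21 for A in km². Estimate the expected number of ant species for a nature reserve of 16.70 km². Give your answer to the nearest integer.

18

S = 10.04 × 16.7^0.21
ln S = ln 10.04 + 0.21 × ln 16.7 = 2.3066 + 0.21 × 2.8154 = 2.8978
S = e^2.8978 ≈ 18.13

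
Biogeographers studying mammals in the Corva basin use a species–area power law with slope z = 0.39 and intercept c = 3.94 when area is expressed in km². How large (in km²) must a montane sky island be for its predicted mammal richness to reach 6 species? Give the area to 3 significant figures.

2.94 km²

6 = 3.94 × A^0.39  ⇒  A^0.39 = 6/3.94 = 1.523
ln A = ln(1.523) / 0.39 = 0.4206 / 0.39 = 1.0784
A = e^1.0784 ≈ 2.94 km²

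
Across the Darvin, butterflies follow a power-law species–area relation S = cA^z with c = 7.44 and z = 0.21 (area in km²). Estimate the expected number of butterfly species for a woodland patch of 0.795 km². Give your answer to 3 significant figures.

7.09

S = 7.44 × 0.795^0.21
ln S = ln 7.44 + 0.21 × ln 0.795 = 2.0069 + 0.21 × -0.2294 = 1.9587
S = e^1.9587 ≈ 7.09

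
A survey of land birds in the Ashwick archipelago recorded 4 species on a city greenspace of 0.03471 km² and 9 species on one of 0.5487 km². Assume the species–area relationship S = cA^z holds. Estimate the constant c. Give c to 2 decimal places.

10.74

z = ln(S₂/S₁) / ln(A₂/A₁) = ln(9/4) / ln(0.5487/0.03471) = 0.8109 / 2.7605 = 0.2938
c = S₁ / A₁^z = 4 / 0.03471^0.2938 = 4 / 0.3726 = 10.74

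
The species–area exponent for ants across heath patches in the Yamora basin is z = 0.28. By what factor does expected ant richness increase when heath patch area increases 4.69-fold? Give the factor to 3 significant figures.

1.54

S₂/S₁ = (A₂/A₁)^z = 4.69^0.28
ln(S₂/S₁) = 0.28 × ln 4.69 = 0.28 × 1.5454 = 0.4327
S₂/S₁ = e^0.4327 ≈ 1.541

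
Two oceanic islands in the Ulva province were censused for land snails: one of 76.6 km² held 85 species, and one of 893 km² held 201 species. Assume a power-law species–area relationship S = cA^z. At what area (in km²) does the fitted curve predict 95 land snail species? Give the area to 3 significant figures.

z = ln(201/85) / ln(893/76.6) = 0.8607 / 2.4560 = 0.3504
c = 85 / 76.6^0.3504 = 85 / 4.574 = 18.58
A = (95/18.58)^(1/0.3504) ⇒ ln A = ln(5.112)/0.3504 = 4.6560
A = e^4.6560 ≈ 105.2 km²

105 km²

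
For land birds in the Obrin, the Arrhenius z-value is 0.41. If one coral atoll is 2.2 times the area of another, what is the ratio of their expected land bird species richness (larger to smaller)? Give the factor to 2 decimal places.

1.38

S₂/S₁ = (A₂/A₁)^z = 2.2^0.41
ln(S₂/S₁) = 0.41 × ln 2.2 = 0.41 × 0.7885 = 0.3233
S₂/S₁ = e^0.3233 ≈ 1.382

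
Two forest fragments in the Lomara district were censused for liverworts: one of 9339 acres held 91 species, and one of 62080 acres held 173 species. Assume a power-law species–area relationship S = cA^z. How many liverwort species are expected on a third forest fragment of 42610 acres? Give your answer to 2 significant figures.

150

z = ln(173/91) / ln(62080/9339) = 0.6424 / 1.8942 = 0.3392
c = 91 / 9339^0.3392 = 91 / 22.21 = 4.097
S₃ = 4.097 × 42610^0.3392 = 4.097 × 37.16 ≈ 152.3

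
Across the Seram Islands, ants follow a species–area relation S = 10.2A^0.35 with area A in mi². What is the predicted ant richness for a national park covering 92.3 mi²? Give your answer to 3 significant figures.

S = 10.2 × 92.3^0.35 = 10.2 × 4.873 ≈ 49.71

49.7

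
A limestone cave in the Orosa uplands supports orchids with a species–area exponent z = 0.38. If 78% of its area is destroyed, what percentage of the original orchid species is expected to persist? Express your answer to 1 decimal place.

S_new/S_old = (A_new/A_old)^z = 0.22^0.38
= exp(0.38 × ln 0.22) = exp(0.38 × -1.5141) = exp(-0.5754) ≈ 0.5625

56.2%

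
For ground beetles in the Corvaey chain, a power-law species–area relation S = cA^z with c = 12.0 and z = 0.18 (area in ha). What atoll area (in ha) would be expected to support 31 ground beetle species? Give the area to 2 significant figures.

31 = 12 × A^0.18  ⇒  A^0.18 = 31/12 = 2.583
ln A = ln(2.583) / 0.18 = 0.9491 / 0.18 = 5.2727
A = e^5.2727 ≈ 194.9 ha

190 ha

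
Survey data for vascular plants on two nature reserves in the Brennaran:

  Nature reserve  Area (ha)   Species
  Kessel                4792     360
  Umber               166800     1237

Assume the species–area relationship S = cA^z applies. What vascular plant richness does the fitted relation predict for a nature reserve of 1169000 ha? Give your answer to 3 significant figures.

2430

z = ln(1237/360) / ln(166800/4792) = 1.2343 / 3.5498 = 0.3477
c = 360 / 4792^0.3477 = 360 / 19.04 = 18.9
S₃ = 18.9 × 1169000^0.3477 = 18.9 × 128.8 ≈ 2434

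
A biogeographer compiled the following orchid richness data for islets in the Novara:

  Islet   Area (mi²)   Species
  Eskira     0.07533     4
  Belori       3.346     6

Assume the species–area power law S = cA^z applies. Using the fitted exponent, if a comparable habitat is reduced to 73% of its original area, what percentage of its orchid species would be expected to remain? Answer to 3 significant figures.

96.7%

z = ln(6/4) / ln(3.346/0.07533) = 0.4055 / 3.7936 = 0.1069
S_new/S_old = (A_new/A_old)^z = 0.73^0.1069 = exp(0.1069 × -0.3147) = 0.9669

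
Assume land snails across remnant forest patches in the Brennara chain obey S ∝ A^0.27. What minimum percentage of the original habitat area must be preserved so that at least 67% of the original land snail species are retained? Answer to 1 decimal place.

22.7%

Need (A_new/A_old)^0.27 = 0.67, so A_new/A_old = 0.67^(1/0.27) = 0.67^3.704
ln(A_new/A_old) = ln 0.67 / 0.27 = -0.4005 / 0.27 = -1.4833
A_new/A_old = e^-1.4833 ≈ 0.2269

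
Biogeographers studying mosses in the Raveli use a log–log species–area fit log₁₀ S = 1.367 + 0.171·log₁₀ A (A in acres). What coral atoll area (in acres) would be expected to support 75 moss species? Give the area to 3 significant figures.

75 = 23.28 × A^0.171  ⇒  A^0.171 = 75/23.28 = 3.222
ln A = ln(3.222) / 0.171 = 1.1699 / 0.171 = 6.8413
A = e^6.8413 ≈ 935.7 acres

936 acres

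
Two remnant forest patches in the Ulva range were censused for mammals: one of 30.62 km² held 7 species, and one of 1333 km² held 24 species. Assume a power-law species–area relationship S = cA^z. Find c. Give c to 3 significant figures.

z = ln(S₂/S₁) / ln(A₂/A₁) = ln(24/7) / ln(1333/30.62) = 1.2321 / 3.7735 = 0.3265
c = S₁ / A₁^z = 7 / 30.62^0.3265 = 7 / 3.056 = 2.29

2.29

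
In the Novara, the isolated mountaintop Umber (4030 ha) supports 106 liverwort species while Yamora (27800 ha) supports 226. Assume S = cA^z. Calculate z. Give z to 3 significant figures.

Taking logs: ln S = ln c + z ln A, so z = (ln S₂ − ln S₁)/(ln A₂ − ln A₁).
z = ln(226/106) / ln(27800/4030) = ln(2.132) / ln(6.898) = 0.7571 / 1.9313 = 0.3920

0.392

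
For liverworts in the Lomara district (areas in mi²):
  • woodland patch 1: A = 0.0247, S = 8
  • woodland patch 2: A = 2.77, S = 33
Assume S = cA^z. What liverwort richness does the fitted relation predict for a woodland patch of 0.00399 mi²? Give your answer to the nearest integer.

z = ln(33/8) / ln(2.77/0.0247) = 1.4171 / 4.7198 = 0.3002
c = 8 / 0.0247^0.3002 = 8 / 0.3292 = 24.3
S₃ = 24.3 × 0.00399^0.3002 = 24.3 × 0.1904 ≈ 4.628

5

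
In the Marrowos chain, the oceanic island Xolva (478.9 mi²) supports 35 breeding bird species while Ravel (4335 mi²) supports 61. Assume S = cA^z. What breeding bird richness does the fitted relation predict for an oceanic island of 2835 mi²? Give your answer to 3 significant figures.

54.8

z = ln(61/35) / ln(4335/478.9) = 0.5555 / 2.2030 = 0.2522
c = 35 / 478.9^0.2522 = 35 / 4.741 = 7.382
S₃ = 7.382 × 2835^0.2522 = 7.382 × 7.424 ≈ 54.81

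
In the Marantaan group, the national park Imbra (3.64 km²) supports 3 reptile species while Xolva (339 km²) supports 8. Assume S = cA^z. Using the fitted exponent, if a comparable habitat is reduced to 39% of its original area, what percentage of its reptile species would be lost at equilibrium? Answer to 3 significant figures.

z = ln(8/3) / ln(339/3.64) = 0.9808 / 4.5340 = 0.2163
S_new/S_old = (A_new/A_old)^z = 0.39^0.2163 = exp(0.2163 × -0.9416) = 0.8157
Fraction lost = 1 − 0.8157 = 0.1843

18.4%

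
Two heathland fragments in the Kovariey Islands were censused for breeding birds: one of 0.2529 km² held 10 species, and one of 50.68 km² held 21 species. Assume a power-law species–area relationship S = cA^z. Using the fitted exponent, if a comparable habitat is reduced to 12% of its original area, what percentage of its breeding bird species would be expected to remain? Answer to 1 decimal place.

74.3%

z = ln(21/10) / ln(50.68/0.2529) = 0.7419 / 5.3003 = 0.1400
S_new/S_old = (A_new/A_old)^z = 0.12^0.1400 = exp(0.1400 × -2.1203) = 0.7432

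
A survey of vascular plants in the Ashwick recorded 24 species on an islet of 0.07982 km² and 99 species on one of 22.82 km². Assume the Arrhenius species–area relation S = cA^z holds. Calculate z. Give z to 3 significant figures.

Taking logs: ln S = ln c + z ln A, so z = (ln S₂ − ln S₁)/(ln A₂ − ln A₁).
z = ln(99/24) / ln(22.82/0.07982) = ln(4.125) / ln(285.9) = 1.4171 / 5.6556 = 0.2506

0.251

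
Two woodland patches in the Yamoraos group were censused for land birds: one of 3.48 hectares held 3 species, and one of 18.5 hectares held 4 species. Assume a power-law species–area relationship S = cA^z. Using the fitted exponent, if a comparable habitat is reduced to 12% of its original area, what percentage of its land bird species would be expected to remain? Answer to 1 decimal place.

69.4%

z = ln(4/3) / ln(18.5/3.48) = 0.2877 / 1.6707 = 0.1722
S_new/S_old = (A_new/A_old)^z = 0.12^0.1722 = exp(0.1722 × -2.1203) = 0.6941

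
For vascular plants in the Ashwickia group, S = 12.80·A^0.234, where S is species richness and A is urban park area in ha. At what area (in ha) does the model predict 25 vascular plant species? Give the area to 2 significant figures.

17 ha

25 = 12.8 × A^0.234  ⇒  A^0.234 = 25/12.8 = 1.953
ln A = ln(1.953) / 0.234 = 0.6694 / 0.234 = 2.8608
A = e^2.8608 ≈ 17.48 ha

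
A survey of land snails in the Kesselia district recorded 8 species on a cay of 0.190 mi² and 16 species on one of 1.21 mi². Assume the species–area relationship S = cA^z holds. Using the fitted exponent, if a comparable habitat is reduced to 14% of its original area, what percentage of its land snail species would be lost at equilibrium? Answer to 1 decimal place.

52.1%

z = ln(16/8) / ln(1.21/0.19) = 0.6931 / 1.8514 = 0.3744
S_new/S_old = (A_new/A_old)^z = 0.14^0.3744 = exp(0.3744 × -1.9661) = 0.479
Fraction lost = 1 − 0.479 = 0.521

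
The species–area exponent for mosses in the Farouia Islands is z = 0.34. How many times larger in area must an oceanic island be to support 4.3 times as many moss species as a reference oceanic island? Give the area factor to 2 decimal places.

(A₂/A₁)^0.34 = 4.3, so A₂/A₁ = 4.3^(1/0.34) = 4.3^2.941
ln(A₂/A₁) = ln 4.3 / 0.34 = 1.4586 / 0.34 = 4.2900
A₂/A₁ = e^4.2900 ≈ 72.97

72.97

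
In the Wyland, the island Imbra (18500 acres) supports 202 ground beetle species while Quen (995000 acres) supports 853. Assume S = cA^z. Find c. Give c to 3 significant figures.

5.79

z = ln(S₂/S₁) / ln(A₂/A₁) = ln(853/202) / ln(995000/18500) = 1.4405 / 3.9850 = 0.3615
c = S₁ / A₁^z = 202 / 18500^0.3615 = 202 / 34.87 = 5.792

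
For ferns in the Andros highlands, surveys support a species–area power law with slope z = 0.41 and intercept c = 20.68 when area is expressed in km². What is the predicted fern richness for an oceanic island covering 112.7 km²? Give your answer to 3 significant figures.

143

S = 20.68 × 112.7^0.41 = 20.68 × 6.939 ≈ 143.5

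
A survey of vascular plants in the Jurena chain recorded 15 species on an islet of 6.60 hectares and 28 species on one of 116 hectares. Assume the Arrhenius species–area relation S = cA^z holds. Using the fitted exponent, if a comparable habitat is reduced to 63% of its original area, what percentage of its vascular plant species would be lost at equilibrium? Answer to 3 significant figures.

z = ln(28/15) / ln(116/6.6) = 0.6242 / 2.8665 = 0.2177
S_new/S_old = (A_new/A_old)^z = 0.63^0.2177 = exp(0.2177 × -0.4620) = 0.9043
Fraction lost = 1 − 0.9043 = 0.09571

9.57%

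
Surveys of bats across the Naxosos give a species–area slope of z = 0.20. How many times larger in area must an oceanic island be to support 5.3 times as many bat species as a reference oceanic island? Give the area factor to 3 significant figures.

(A₂/A₁)^0.2 = 5.3, so A₂/A₁ = 5.3^(1/0.2) = 5.3^5
ln(A₂/A₁) = ln 5.3 / 0.2 = 1.6677 / 0.2 = 8.3385
A₂/A₁ = e^8.3385 ≈ 4182

4180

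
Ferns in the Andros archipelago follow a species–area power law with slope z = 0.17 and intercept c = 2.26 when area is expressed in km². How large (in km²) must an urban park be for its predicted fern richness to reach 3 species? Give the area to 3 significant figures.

3 = 2.26 × A^0.17  ⇒  A^0.17 = 3/2.26 = 1.327
ln A = ln(1.327) / 0.17 = 0.2832 / 0.17 = 1.6662
A = e^1.6662 ≈ 5.292 km²

5.29 km²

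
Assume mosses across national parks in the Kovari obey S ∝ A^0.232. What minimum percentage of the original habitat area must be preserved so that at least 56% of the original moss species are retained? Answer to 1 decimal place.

8.2%

Need (A_new/A_old)^0.232 = 0.56, so A_new/A_old = 0.56^(1/0.232) = 0.56^4.31
ln(A_new/A_old) = ln 0.56 / 0.232 = -0.5798 / 0.232 = -2.4992
A_new/A_old = e^-2.4992 ≈ 0.08215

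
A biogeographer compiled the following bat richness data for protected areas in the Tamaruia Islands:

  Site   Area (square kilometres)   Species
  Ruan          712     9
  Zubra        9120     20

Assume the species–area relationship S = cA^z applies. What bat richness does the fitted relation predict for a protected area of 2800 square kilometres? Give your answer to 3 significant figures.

13.8

z = ln(20/9) / ln(9120/712) = 0.7985 / 2.5501 = 0.3131
c = 9 / 712^0.3131 = 9 / 7.819 = 1.151
S₃ = 1.151 × 2800^0.3131 = 1.151 × 12.01 ≈ 13.82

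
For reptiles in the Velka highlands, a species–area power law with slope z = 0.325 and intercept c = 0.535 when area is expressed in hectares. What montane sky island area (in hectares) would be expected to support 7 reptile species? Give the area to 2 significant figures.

7 = 0.535 × A^0.325  ⇒  A^0.325 = 7/0.535 = 13.08
ln A = ln(13.08) / 0.325 = 2.5714 / 0.325 = 7.9120
A = e^7.9120 ≈ 2730 hectares

2700 hectares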